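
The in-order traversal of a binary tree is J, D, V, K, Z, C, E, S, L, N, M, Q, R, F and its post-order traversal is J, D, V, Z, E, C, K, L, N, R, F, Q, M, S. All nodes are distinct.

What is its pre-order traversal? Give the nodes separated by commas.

S, K, V, D, J, C, Z, E, M, N, L, Q, F, R

The last element of post-order is the root; it splits in-order into left and right subtrees.
Root S: left subtree has 7 nodes {J, D, V, K, Z, C, E}, right has 6 {L, N, M, Q, R, F}.
  Root K: left subtree has 3 nodes {J, D, V}, right has 3 {Z, C, E}.
    Root V: left subtree has 2 nodes {J, D}, right has 0 { }.
      Root D: left subtree has 1 node {J}, right has 0 { }.
    Root C: left subtree has 1 node {Z}, right has 1 {E}.
  Root M: left subtree has 2 nodes {L, N}, right has 3 {Q, R, F}.
    Root N: left subtree has 1 node {L}, right has 0 { }.
    Root Q: left subtree has 0 nodes { }, right has 2 {R, F}.
      Root F: left subtree has 1 node {R}, right has 0 { }.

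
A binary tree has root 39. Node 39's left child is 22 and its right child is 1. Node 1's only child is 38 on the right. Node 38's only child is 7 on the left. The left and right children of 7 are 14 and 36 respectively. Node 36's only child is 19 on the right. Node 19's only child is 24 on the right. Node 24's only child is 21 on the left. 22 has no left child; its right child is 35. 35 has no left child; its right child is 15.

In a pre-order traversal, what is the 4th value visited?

15

Pre-order visits the node, then its left subtree, then its right subtree.
Visit 39.
At 39: go left to 22.
  Visit 22.
  At 22: no left child.
  At 22: go right to 35.
    Visit 35.
    At 35: no left child.
    At 35: go right to 15.
      15 is a leaf — visit 15.
At 39: go right to 1.
  Visit 1.
  At 1: no left child.
  At 1: go right to 38.
    Visit 38.
    At 38: go left to 7.
      Visit 7.
      At 7: go left to 14.
        14 is a leaf — visit 14.
      At 7: go right to 36.
        Visit 36.
        At 36: no left child.
        At 36: go right to 19.
          Visit 19.
          At 19: no left child.
          At 19: go right to 24.
            Visit 24.
            At 24: go left to 21.
              21 is a leaf — visit 21.
            At 24: no right child.
    At 38: no right child.
Full pre-order sequence: 39, 22, 35, 15, 1, 38, 7, 14, 36, 19, 24, 21.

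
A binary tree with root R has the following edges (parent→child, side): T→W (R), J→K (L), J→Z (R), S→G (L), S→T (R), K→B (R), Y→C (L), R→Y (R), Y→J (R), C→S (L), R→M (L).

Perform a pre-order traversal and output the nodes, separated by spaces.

Pre-order visits the node, then its left subtree, then its right subtree.
Visit R.
At R: go left to M.
  M is a leaf — visit M.
At R: go right to Y.
  Visit Y.
  At Y: go left to C.
    Visit C.
    At C: go left to S.
      Visit S.
      At S: go left to G.
        G is a leaf — visit G.
      At S: go right to T.
        Visit T.
        At T: no left child.
        At T: go right to W.
          W is a leaf — visit W.
    At C: no right child.
  At Y: go right to J.
    Visit J.
    At J: go left to K.
      Visit K.
      At K: no left child.
      At K: go right to B.
        B is a leaf — visit B.
    At J: go right to Z.
      Z is a leaf — visit Z.

R M Y C S G T W J K B Z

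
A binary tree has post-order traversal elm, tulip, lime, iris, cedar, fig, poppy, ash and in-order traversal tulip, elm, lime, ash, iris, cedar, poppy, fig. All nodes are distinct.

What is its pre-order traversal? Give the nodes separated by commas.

The last element of post-order is the root; it splits in-order into left and right subtrees.
Root ash: left subtree has 3 nodes {tulip, elm, lime}, right has 4 {iris, cedar, poppy, fig}.
  Root lime: left subtree has 2 nodes {tulip, elm}, right has 0 { }.
    Root tulip: left subtree has 0 nodes { }, right has 1 {elm}.
  Root poppy: left subtree has 2 nodes {iris, cedar}, right has 1 {fig}.
    Root cedar: left subtree has 1 node {iris}, right has 0 { }.

ash, lime, tulip, elm, poppy, cedar, iris, fig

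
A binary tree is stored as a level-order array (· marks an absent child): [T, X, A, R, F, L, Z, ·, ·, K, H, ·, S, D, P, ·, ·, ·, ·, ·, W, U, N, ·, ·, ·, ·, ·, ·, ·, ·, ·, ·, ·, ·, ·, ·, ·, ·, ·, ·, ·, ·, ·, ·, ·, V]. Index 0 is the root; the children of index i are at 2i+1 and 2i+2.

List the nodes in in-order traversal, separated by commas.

In-order visits the left subtree, then the node, then the right subtree.
At T: go left to X.
  At X: go left to R.
    R is a leaf — visit R.
  Visit X.
  At X: go right to F.
    At F: go left to K.
      At K: no left child.
      Visit K.
      At K: go right to W.
        W is a leaf — visit W.
    Visit F.
    At F: go right to H.
      At H: go left to U.
        U is a leaf — visit U.
      Visit H.
      At H: go right to N.
        At N: no left child.
        Visit N.
        At N: go right to V.
          V is a leaf — visit V.
Visit T.
At T: go right to A.
  At A: go left to L.
    At L: no left child.
    Visit L.
    At L: go right to S.
      S is a leaf — visit S.
  Visit A.
  At A: go right to Z.
    At Z: go left to D.
      D is a leaf — visit D.
    Visit Z.
    At Z: go right to P.
      P is a leaf — visit P.

R, X, K, W, F, U, H, N, V, T, L, S, A, D, Z, P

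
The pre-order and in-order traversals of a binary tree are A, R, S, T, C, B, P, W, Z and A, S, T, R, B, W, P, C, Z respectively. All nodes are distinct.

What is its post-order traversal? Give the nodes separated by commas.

T, S, W, P, B, Z, C, R, A

The first element of pre-order is the root; it splits in-order into left and right subtrees.
Root A: left subtree has 0 nodes { }, right has 8 {S, T, R, B, W, P, C, Z}.
  Root R: left subtree has 2 nodes {S, T}, right has 5 {B, W, P, C, Z}.
    Root S: left subtree has 0 nodes { }, right has 1 {T}.
    Root C: left subtree has 3 nodes {B, W, P}, right has 1 {Z}.
      Root B: left subtree has 0 nodes { }, right has 2 {W, P}.
        Root P: left subtree has 1 node {W}, right has 0 { }.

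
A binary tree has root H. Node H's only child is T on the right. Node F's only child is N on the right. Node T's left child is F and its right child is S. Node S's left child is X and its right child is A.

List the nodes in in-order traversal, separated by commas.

In-order visits the left subtree, then the node, then the right subtree.
At H: no left child.
Visit H.
At H: go right to T.
  At T: go left to F.
    At F: no left child.
    Visit F.
    At F: go right to N.
      N is a leaf — visit N.
  Visit T.
  At T: go right to S.
    At S: go left to X.
      X is a leaf — visit X.
    Visit S.
    At S: go right to A.
      A is a leaf — visit A.

H, F, N, T, X, S, A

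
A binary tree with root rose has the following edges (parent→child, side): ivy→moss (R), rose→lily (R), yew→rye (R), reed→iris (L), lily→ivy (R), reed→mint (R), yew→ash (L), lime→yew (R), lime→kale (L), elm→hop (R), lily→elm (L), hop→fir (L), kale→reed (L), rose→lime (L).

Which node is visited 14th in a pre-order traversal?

ivy

Pre-order visits the node, then its left subtree, then its right subtree.
Visit rose.
At rose: go left to lime.
  Visit lime.
  At lime: go left to kale.
    Visit kale.
    At kale: go left to reed.
      Visit reed.
      At reed: go left to iris.
        iris is a leaf — visit iris.
      At reed: go right to mint.
        mint is a leaf — visit mint.
    At kale: no right child.
  At lime: go right to yew.
    Visit yew.
    At yew: go left to ash.
      ash is a leaf — visit ash.
    At yew: go right to rye.
      rye is a leaf — visit rye.
At rose: go right to lily.
  Visit lily.
  At lily: go left to elm.
    Visit elm.
    At elm: no left child.
    At elm: go right to hop.
      Visit hop.
      At hop: go left to fir.
        fir is a leaf — visit fir.
      At hop: no right child.
  At lily: go right to ivy.
    Visit ivy.
    At ivy: no left child.
    At ivy: go right to moss.
      moss is a leaf — visit moss.
Full pre-order sequence: rose, lime, kale, reed, iris, mint, yew, ash, rye, lily, elm, hop, fir, ivy, moss.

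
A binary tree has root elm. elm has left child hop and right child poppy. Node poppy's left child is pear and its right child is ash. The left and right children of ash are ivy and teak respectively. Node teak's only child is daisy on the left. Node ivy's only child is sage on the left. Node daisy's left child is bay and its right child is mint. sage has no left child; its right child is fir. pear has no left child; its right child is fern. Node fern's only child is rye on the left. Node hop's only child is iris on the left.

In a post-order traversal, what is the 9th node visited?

bay

Post-order visits the left subtree, then the right subtree, then the node.
At elm: go left to hop.
  At hop: go left to iris.
    iris is a leaf — visit iris.
  At hop: no right child.
  Visit hop.
At elm: go right to poppy.
  At poppy: go left to pear.
    At pear: no left child.
    At pear: go right to fern.
      At fern: go left to rye.
        rye is a leaf — visit rye.
      At fern: no right child.
      Visit fern.
    Visit pear.
  At poppy: go right to ash.
    At ash: go left to ivy.
      At ivy: go left to sage.
        At sage: no left child.
        At sage: go right to fir.
          fir is a leaf — visit fir.
        Visit sage.
      At ivy: no right child.
      Visit ivy.
    At ash: go right to teak.
      At teak: go left to daisy.
        At daisy: go left to bay.
          bay is a leaf — visit bay.
        At daisy: go right to mint.
          mint is a leaf — visit mint.
        Visit daisy.
      At teak: no right child.
      Visit teak.
    Visit ash.
  Visit poppy.
Visit elm.
Full post-order sequence: iris, hop, rye, fern, pear, fir, sage, ivy, bay, mint, daisy, teak, ash, poppy, elm.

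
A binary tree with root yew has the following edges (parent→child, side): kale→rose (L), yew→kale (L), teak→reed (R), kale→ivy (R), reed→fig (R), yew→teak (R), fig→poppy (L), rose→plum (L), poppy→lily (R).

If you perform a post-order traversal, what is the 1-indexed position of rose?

Post-order visits the left subtree, then the right subtree, then the node.
At yew: go left to kale.
  At kale: go left to rose.
    At rose: go left to plum.
      plum is a leaf — visit plum.
    At rose: no right child.
    Visit rose.
  At kale: go right to ivy.
    ivy is a leaf — visit ivy.
  Visit kale.
At yew: go right to teak.
  At teak: no left child.
  At teak: go right to reed.
    At reed: no left child.
    At reed: go right to fig.
      At fig: go left to poppy.
        At poppy: no left child.
        At poppy: go right to lily.
          lily is a leaf — visit lily.
        Visit poppy.
      At fig: no right child.
      Visit fig.
    Visit reed.
  Visit teak.
Visit yew.
Full post-order sequence: plum, rose, ivy, kale, lily, poppy, fig, reed, teak, yew.

2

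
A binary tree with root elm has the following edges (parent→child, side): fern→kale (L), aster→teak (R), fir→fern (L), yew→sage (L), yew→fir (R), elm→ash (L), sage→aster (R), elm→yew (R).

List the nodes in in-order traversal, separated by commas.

In-order visits the left subtree, then the node, then the right subtree.
At elm: go left to ash.
  ash is a leaf — visit ash.
Visit elm.
At elm: go right to yew.
  At yew: go left to sage.
    At sage: no left child.
    Visit sage.
    At sage: go right to aster.
      At aster: no left child.
      Visit aster.
      At aster: go right to teak.
        teak is a leaf — visit teak.
  Visit yew.
  At yew: go right to fir.
    At fir: go left to fern.
      At fern: go left to kale.
        kale is a leaf — visit kale.
      Visit fern.
      At fern: no right child.
    Visit fir.
    At fir: no right child.

ash, elm, sage, aster, teak, yew, kale, fern, fir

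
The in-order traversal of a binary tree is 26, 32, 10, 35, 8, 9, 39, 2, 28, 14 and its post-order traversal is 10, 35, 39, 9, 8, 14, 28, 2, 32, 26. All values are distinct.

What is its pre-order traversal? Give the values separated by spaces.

The last element of post-order is the root; it splits in-order into left and right subtrees.
Root 26: left subtree has 0 nodes { }, right has 9 {32, 10, 35, 8, 9, 39, 2, 28, 14}.
  Root 32: left subtree has 0 nodes { }, right has 8 {10, 35, 8, 9, 39, 2, 28, 14}.
    Root 2: left subtree has 5 nodes {10, 35, 8, 9, 39}, right has 2 {28, 14}.
      Root 8: left subtree has 2 nodes {10, 35}, right has 2 {9, 39}.
        Root 35: left subtree has 1 node {10}, right has 0 { }.
        Root 9: left subtree has 0 nodes { }, right has 1 {39}.
      Root 28: left subtree has 0 nodes { }, right has 1 {14}.

26 32 2 8 35 10 9 39 28 14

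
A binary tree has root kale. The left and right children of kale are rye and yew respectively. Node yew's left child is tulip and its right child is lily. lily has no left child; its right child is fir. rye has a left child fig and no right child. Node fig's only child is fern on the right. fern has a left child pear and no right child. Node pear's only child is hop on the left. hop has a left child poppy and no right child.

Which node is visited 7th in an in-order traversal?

kale

In-order visits the left subtree, then the node, then the right subtree.
At kale: go left to rye.
  At rye: go left to fig.
    At fig: no left child.
    Visit fig.
    At fig: go right to fern.
      At fern: go left to pear.
        At pear: go left to hop.
          At hop: go left to poppy.
            poppy is a leaf — visit poppy.
          Visit hop.
          At hop: no right child.
        Visit pear.
        At pear: no right child.
      Visit fern.
      At fern: no right child.
  Visit rye.
  At rye: no right child.
Visit kale.
At kale: go right to yew.
  At yew: go left to tulip.
    tulip is a leaf — visit tulip.
  Visit yew.
  At yew: go right to lily.
    At lily: no left child.
    Visit lily.
    At lily: go right to fir.
      fir is a leaf — visit fir.
Full in-order sequence: fig, poppy, hop, pear, fern, rye, kale, tulip, yew, lily, fir.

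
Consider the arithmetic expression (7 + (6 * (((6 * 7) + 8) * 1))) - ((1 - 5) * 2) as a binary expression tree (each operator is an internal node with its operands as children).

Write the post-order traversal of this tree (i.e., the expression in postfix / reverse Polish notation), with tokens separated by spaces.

Post-order on an expression tree gives postfix notation: for each operator, emit left operand, right operand, then the operator.

7 6 6 7 * 8 + 1 * * + 1 5 - 2 * -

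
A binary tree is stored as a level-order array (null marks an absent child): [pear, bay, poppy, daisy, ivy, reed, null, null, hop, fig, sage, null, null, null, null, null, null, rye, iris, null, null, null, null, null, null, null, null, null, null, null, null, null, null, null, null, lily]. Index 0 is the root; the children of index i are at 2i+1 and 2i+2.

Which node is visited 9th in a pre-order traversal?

fig

Pre-order visits the node, then its left subtree, then its right subtree.
Visit pear.
At pear: go left to bay.
  Visit bay.
  At bay: go left to daisy.
    Visit daisy.
    At daisy: no left child.
    At daisy: go right to hop.
      Visit hop.
      At hop: go left to rye.
        Visit rye.
        At rye: go left to lily.
          lily is a leaf — visit lily.
        At rye: no right child.
      At hop: go right to iris.
        iris is a leaf — visit iris.
  At bay: go right to ivy.
    Visit ivy.
    At ivy: go left to fig.
      fig is a leaf — visit fig.
    At ivy: go right to sage.
      sage is a leaf — visit sage.
At pear: go right to poppy.
  Visit poppy.
  At poppy: go left to reed.
    reed is a leaf — visit reed.
  At poppy: no right child.
Full pre-order sequence: pear, bay, daisy, hop, rye, lily, iris, ivy, fig, sage, poppy, reed.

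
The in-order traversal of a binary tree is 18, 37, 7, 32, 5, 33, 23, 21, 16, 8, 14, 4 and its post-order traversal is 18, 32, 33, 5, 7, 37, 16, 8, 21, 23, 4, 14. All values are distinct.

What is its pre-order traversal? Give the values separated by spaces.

14 23 37 18 7 5 32 33 21 8 16 4

The last element of post-order is the root; it splits in-order into left and right subtrees.
Root 14: left subtree has 10 nodes {18, 37, 7, 32, 5, 33, 23, 21, 16, 8}, right has 1 {4}.
  Root 23: left subtree has 6 nodes {18, 37, 7, 32, 5, 33}, right has 3 {21, 16, 8}.
    Root 37: left subtree has 1 node {18}, right has 4 {7, 32, 5, 33}.
      Root 7: left subtree has 0 nodes { }, right has 3 {32, 5, 33}.
        Root 5: left subtree has 1 node {32}, right has 1 {33}.
    Root 21: left subtree has 0 nodes { }, right has 2 {16, 8}.
      Root 8: left subtree has 1 node {16}, right has 0 { }.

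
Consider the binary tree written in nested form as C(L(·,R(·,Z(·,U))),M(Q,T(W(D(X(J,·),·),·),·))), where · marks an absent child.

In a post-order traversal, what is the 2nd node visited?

Z

Post-order visits the left subtree, then the right subtree, then the node.
At C: go left to L.
  At L: no left child.
  At L: go right to R.
    At R: no left child.
    At R: go right to Z.
      At Z: no left child.
      At Z: go right to U.
        U is a leaf — visit U.
      Visit Z.
    Visit R.
  Visit L.
At C: go right to M.
  At M: go left to Q.
    Q is a leaf — visit Q.
  At M: go right to T.
    At T: go left to W.
      At W: go left to D.
        At D: go left to X.
          At X: go left to J.
            J is a leaf — visit J.
          At X: no right child.
          Visit X.
        At D: no right child.
        Visit D.
      At W: no right child.
      Visit W.
    At T: no right child.
    Visit T.
  Visit M.
Visit C.
Full post-order sequence: U, Z, R, L, Q, J, X, D, W, T, M, C.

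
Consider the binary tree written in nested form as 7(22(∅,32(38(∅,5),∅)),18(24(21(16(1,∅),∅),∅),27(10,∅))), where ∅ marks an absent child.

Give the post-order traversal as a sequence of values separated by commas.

5, 38, 32, 22, 1, 16, 21, 24, 10, 27, 18, 7

Post-order visits the left subtree, then the right subtree, then the node.
At 7: go left to 22.
  At 22: no left child.
  At 22: go right to 32.
    At 32: go left to 38.
      At 38: no left child.
      At 38: go right to 5.
        5 is a leaf — visit 5.
      Visit 38.
    At 32: no right child.
    Visit 32.
  Visit 22.
At 7: go right to 18.
  At 18: go left to 24.
    At 24: go left to 21.
      At 21: go left to 16.
        At 16: go left to 1.
          1 is a leaf — visit 1.
        At 16: no right child.
        Visit 16.
      At 21: no right child.
      Visit 21.
    At 24: no right child.
    Visit 24.
  At 18: go right to 27.
    At 27: go left to 10.
      10 is a leaf — visit 10.
    At 27: no right child.
    Visit 27.
  Visit 18.
Visit 7.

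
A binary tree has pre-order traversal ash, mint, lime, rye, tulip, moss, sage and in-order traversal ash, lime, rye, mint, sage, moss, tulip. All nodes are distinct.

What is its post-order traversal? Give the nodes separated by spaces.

rye lime sage moss tulip mint ash

The first element of pre-order is the root; it splits in-order into left and right subtrees.
Root ash: left subtree has 0 nodes { }, right has 6 {lime, rye, mint, sage, moss, tulip}.
  Root mint: left subtree has 2 nodes {lime, rye}, right has 3 {sage, moss, tulip}.
    Root lime: left subtree has 0 nodes { }, right has 1 {rye}.
    Root tulip: left subtree has 2 nodes {sage, moss}, right has 0 { }.
      Root moss: left subtree has 1 node {sage}, right has 0 { }.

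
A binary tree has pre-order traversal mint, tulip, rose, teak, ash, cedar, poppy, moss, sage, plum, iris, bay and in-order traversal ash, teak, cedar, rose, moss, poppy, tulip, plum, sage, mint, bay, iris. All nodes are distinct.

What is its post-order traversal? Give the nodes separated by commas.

The first element of pre-order is the root; it splits in-order into left and right subtrees.
Root mint: left subtree has 9 nodes {ash, teak, cedar, rose, moss, poppy, tulip, plum, sage}, right has 2 {bay, iris}.
  Root tulip: left subtree has 6 nodes {ash, teak, cedar, rose, moss, poppy}, right has 2 {plum, sage}.
    Root rose: left subtree has 3 nodes {ash, teak, cedar}, right has 2 {moss, poppy}.
      Root teak: left subtree has 1 node {ash}, right has 1 {cedar}.
      Root poppy: left subtree has 1 node {moss}, right has 0 { }.
    Root sage: left subtree has 1 node {plum}, right has 0 { }.
  Root iris: left subtree has 1 node {bay}, right has 0 { }.

ash, cedar, teak, moss, poppy, rose, plum, sage, tulip, bay, iris, mint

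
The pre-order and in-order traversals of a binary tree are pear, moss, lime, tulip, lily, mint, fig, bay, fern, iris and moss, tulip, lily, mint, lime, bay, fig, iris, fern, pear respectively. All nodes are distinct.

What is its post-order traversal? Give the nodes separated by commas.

The first element of pre-order is the root; it splits in-order into left and right subtrees.
Root pear: left subtree has 9 nodes {moss, tulip, lily, mint, lime, bay, fig, iris, fern}, right has 0 { }.
  Root moss: left subtree has 0 nodes { }, right has 8 {tulip, lily, mint, lime, bay, fig, iris, fern}.
    Root lime: left subtree has 3 nodes {tulip, lily, mint}, right has 4 {bay, fig, iris, fern}.
      Root tulip: left subtree has 0 nodes { }, right has 2 {lily, mint}.
        Root lily: left subtree has 0 nodes { }, right has 1 {mint}.
      Root fig: left subtree has 1 node {bay}, right has 2 {iris, fern}.
        Root fern: left subtree has 1 node {iris}, right has 0 { }.

mint, lily, tulip, bay, iris, fern, fig, lime, moss, pear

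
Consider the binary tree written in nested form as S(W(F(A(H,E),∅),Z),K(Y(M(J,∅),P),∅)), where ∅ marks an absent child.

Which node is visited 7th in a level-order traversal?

Level-order visits nodes level by level from the root, left to right within each level.
Level 0: S
Level 1: W, K
Level 2: F, Z, Y
Level 3: A, M, P
Level 4: H, E, J
Full level-order sequence: S, W, K, F, Z, Y, A, M, P, H, E, J.

A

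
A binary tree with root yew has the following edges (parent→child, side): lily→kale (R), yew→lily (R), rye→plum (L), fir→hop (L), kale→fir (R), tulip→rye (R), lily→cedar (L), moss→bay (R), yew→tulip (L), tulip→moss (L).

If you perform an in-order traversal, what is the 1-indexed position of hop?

10

In-order visits the left subtree, then the node, then the right subtree.
At yew: go left to tulip.
  At tulip: go left to moss.
    At moss: no left child.
    Visit moss.
    At moss: go right to bay.
      bay is a leaf — visit bay.
  Visit tulip.
  At tulip: go right to rye.
    At rye: go left to plum.
      plum is a leaf — visit plum.
    Visit rye.
    At rye: no right child.
Visit yew.
At yew: go right to lily.
  At lily: go left to cedar.
    cedar is a leaf — visit cedar.
  Visit lily.
  At lily: go right to kale.
    At kale: no left child.
    Visit kale.
    At kale: go right to fir.
      At fir: go left to hop.
        hop is a leaf — visit hop.
      Visit fir.
      At fir: no right child.
Full in-order sequence: moss, bay, tulip, plum, rye, yew, cedar, lily, kale, hop, fir.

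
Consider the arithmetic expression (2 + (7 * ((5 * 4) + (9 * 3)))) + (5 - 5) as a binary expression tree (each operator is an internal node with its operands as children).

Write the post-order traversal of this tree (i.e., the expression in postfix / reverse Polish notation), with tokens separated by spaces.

Post-order on an expression tree gives postfix notation: for each operator, emit left operand, right operand, then the operator.

2 7 5 4 * 9 3 * + * + 5 5 - +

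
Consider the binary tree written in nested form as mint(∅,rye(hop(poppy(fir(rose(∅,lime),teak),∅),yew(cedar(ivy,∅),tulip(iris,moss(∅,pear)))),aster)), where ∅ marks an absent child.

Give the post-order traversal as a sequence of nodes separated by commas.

lime, rose, teak, fir, poppy, ivy, cedar, iris, pear, moss, tulip, yew, hop, aster, rye, mint

Post-order visits the left subtree, then the right subtree, then the node.
At mint: no left child.
At mint: go right to rye.
  At rye: go left to hop.
    At hop: go left to poppy.
      At poppy: go left to fir.
        At fir: go left to rose.
          At rose: no left child.
          At rose: go right to lime.
            lime is a leaf — visit lime.
          Visit rose.
        At fir: go right to teak.
          teak is a leaf — visit teak.
        Visit fir.
      At poppy: no right child.
      Visit poppy.
    At hop: go right to yew.
      At yew: go left to cedar.
        At cedar: go left to ivy.
          ivy is a leaf — visit ivy.
        At cedar: no right child.
        Visit cedar.
      At yew: go right to tulip.
        At tulip: go left to iris.
          iris is a leaf — visit iris.
        At tulip: go right to moss.
          At moss: no left child.
          At moss: go right to pear.
            pear is a leaf — visit pear.
          Visit moss.
        Visit tulip.
      Visit yew.
    Visit hop.
  At rye: go right to aster.
    aster is a leaf — visit aster.
  Visit rye.
Visit mint.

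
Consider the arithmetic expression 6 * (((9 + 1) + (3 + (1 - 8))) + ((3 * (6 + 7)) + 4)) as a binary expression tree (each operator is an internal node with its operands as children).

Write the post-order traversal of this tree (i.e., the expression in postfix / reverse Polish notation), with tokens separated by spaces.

Post-order on an expression tree gives postfix notation: for each operator, emit left operand, right operand, then the operator.

6 9 1 + 3 1 8 - + + 3 6 7 + * 4 + + *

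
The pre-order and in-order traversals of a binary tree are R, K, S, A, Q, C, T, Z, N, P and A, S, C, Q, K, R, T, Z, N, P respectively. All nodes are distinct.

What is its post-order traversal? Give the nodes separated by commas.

A, C, Q, S, K, P, N, Z, T, R

The first element of pre-order is the root; it splits in-order into left and right subtrees.
Root R: left subtree has 5 nodes {A, S, C, Q, K}, right has 4 {T, Z, N, P}.
  Root K: left subtree has 4 nodes {A, S, C, Q}, right has 0 { }.
    Root S: left subtree has 1 node {A}, right has 2 {C, Q}.
      Root Q: left subtree has 1 node {C}, right has 0 { }.
  Root T: left subtree has 0 nodes { }, right has 3 {Z, N, P}.
    Root Z: left subtree has 0 nodes { }, right has 2 {N, P}.
      Root N: left subtree has 0 nodes { }, right has 1 {P}.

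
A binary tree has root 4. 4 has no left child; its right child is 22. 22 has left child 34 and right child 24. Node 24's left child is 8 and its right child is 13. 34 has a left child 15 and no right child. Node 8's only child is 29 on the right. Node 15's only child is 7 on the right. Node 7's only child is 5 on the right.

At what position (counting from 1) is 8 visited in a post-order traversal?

6

Post-order visits the left subtree, then the right subtree, then the node.
At 4: no left child.
At 4: go right to 22.
  At 22: go left to 34.
    At 34: go left to 15.
      At 15: no left child.
      At 15: go right to 7.
        At 7: no left child.
        At 7: go right to 5.
          5 is a leaf — visit 5.
        Visit 7.
      Visit 15.
    At 34: no right child.
    Visit 34.
  At 22: go right to 24.
    At 24: go left to 8.
      At 8: no left child.
      At 8: go right to 29.
        29 is a leaf — visit 29.
      Visit 8.
    At 24: go right to 13.
      13 is a leaf — visit 13.
    Visit 24.
  Visit 22.
Visit 4.
Full post-order sequence: 5, 7, 15, 34, 29, 8, 13, 24, 22, 4.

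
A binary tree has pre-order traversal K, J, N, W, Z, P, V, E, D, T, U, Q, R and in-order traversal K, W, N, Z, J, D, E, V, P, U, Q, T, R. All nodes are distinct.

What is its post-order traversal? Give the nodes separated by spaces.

W Z N D E V Q U R T P J K

The first element of pre-order is the root; it splits in-order into left and right subtrees.
Root K: left subtree has 0 nodes { }, right has 12 {W, N, Z, J, D, E, V, P, U, Q, T, R}.
  Root J: left subtree has 3 nodes {W, N, Z}, right has 8 {D, E, V, P, U, Q, T, R}.
    Root N: left subtree has 1 node {W}, right has 1 {Z}.
    Root P: left subtree has 3 nodes {D, E, V}, right has 4 {U, Q, T, R}.
      Root V: left subtree has 2 nodes {D, E}, right has 0 { }.
        Root E: left subtree has 1 node {D}, right has 0 { }.
      Root T: left subtree has 2 nodes {U, Q}, right has 1 {R}.
        Root U: left subtree has 0 nodes { }, right has 1 {Q}.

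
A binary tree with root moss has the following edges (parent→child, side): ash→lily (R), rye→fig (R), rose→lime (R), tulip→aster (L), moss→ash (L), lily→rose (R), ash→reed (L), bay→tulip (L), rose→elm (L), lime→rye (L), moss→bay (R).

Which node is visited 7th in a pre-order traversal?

Pre-order visits the node, then its left subtree, then its right subtree.
Visit moss.
At moss: go left to ash.
  Visit ash.
  At ash: go left to reed.
    reed is a leaf — visit reed.
  At ash: go right to lily.
    Visit lily.
    At lily: no left child.
    At lily: go right to rose.
      Visit rose.
      At rose: go left to elm.
        elm is a leaf — visit elm.
      At rose: go right to lime.
        Visit lime.
        At lime: go left to rye.
          Visit rye.
          At rye: no left child.
          At rye: go right to fig.
            fig is a leaf — visit fig.
        At lime: no right child.
At moss: go right to bay.
  Visit bay.
  At bay: go left to tulip.
    Visit tulip.
    At tulip: go left to aster.
      aster is a leaf — visit aster.
    At tulip: no right child.
  At bay: no right child.
Full pre-order sequence: moss, ash, reed, lily, rose, elm, lime, rye, fig, bay, tulip, aster.

lime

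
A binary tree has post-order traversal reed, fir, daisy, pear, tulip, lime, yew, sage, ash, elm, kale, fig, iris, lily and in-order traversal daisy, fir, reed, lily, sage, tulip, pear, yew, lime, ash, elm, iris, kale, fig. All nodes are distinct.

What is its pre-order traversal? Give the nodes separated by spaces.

lily daisy fir reed iris elm ash sage yew tulip pear lime fig kale

The last element of post-order is the root; it splits in-order into left and right subtrees.
Root lily: left subtree has 3 nodes {daisy, fir, reed}, right has 10 {sage, tulip, pear, yew, lime, ash, elm, iris, kale, fig}.
  Root daisy: left subtree has 0 nodes { }, right has 2 {fir, reed}.
    Root fir: left subtree has 0 nodes { }, right has 1 {reed}.
  Root iris: left subtree has 7 nodes {sage, tulip, pear, yew, lime, ash, elm}, right has 2 {kale, fig}.
    Root elm: left subtree has 6 nodes {sage, tulip, pear, yew, lime, ash}, right has 0 { }.
      Root ash: left subtree has 5 nodes {sage, tulip, pear, yew, lime}, right has 0 { }.
        Root sage: left subtree has 0 nodes { }, right has 4 {tulip, pear, yew, lime}.
          Root yew: left subtree has 2 nodes {tulip, pear}, right has 1 {lime}.
            Root tulip: left subtree has 0 nodes { }, right has 1 {pear}.
    Root fig: left subtree has 1 node {kale}, right has 0 { }.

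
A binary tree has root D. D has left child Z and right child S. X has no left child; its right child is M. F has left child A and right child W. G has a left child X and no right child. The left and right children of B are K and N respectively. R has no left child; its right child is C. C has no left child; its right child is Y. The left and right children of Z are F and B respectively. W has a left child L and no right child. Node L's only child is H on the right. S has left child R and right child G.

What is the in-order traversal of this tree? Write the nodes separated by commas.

In-order visits the left subtree, then the node, then the right subtree.
At D: go left to Z.
  At Z: go left to F.
    At F: go left to A.
      A is a leaf — visit A.
    Visit F.
    At F: go right to W.
      At W: go left to L.
        At L: no left child.
        Visit L.
        At L: go right to H.
          H is a leaf — visit H.
      Visit W.
      At W: no right child.
  Visit Z.
  At Z: go right to B.
    At B: go left to K.
      K is a leaf — visit K.
    Visit B.
    At B: go right to N.
      N is a leaf — visit N.
Visit D.
At D: go right to S.
  At S: go left to R.
    At R: no left child.
    Visit R.
    At R: go right to C.
      At C: no left child.
      Visit C.
      At C: go right to Y.
        Y is a leaf — visit Y.
  Visit S.
  At S: go right to G.
    At G: go left to X.
      At X: no left child.
      Visit X.
      At X: go right to M.
        M is a leaf — visit M.
    Visit G.
    At G: no right child.

A, F, L, H, W, Z, K, B, N, D, R, C, Y, S, X, M, G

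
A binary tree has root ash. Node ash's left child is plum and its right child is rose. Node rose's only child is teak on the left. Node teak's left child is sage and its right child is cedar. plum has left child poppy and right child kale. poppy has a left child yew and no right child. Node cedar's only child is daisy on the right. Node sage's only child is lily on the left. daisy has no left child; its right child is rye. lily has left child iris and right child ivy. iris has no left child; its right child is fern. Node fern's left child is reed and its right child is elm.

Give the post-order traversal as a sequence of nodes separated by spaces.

Post-order visits the left subtree, then the right subtree, then the node.
At ash: go left to plum.
  At plum: go left to poppy.
    At poppy: go left to yew.
      yew is a leaf — visit yew.
    At poppy: no right child.
    Visit poppy.
  At plum: go right to kale.
    kale is a leaf — visit kale.
  Visit plum.
At ash: go right to rose.
  At rose: go left to teak.
    At teak: go left to sage.
      At sage: go left to lily.
        At lily: go left to iris.
          At iris: no left child.
          At iris: go right to fern.
            At fern: go left to reed.
              reed is a leaf — visit reed.
            At fern: go right to elm.
              elm is a leaf — visit elm.
            Visit fern.
          Visit iris.
        At lily: go right to ivy.
          ivy is a leaf — visit ivy.
        Visit lily.
      At sage: no right child.
      Visit sage.
    At teak: go right to cedar.
      At cedar: no left child.
      At cedar: go right to daisy.
        At daisy: no left child.
        At daisy: go right to rye.
          rye is a leaf — visit rye.
        Visit daisy.
      Visit cedar.
    Visit teak.
  At rose: no right child.
  Visit rose.
Visit ash.

yew poppy kale plum reed elm fern iris ivy lily sage rye daisy cedar teak rose ash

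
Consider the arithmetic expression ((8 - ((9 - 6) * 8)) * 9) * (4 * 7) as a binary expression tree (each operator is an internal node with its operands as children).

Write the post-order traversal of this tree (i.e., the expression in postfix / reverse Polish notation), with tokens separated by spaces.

8 9 6 - 8 * - 9 * 4 7 * *

Post-order on an expression tree gives postfix notation: for each operator, emit left operand, right operand, then the operator.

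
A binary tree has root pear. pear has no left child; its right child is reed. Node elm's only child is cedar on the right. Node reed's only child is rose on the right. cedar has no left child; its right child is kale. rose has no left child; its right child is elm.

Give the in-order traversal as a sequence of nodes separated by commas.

pear, reed, rose, elm, cedar, kale

In-order visits the left subtree, then the node, then the right subtree.
At pear: no left child.
Visit pear.
At pear: go right to reed.
  At reed: no left child.
  Visit reed.
  At reed: go right to rose.
    At rose: no left child.
    Visit rose.
    At rose: go right to elm.
      At elm: no left child.
      Visit elm.
      At elm: go right to cedar.
        At cedar: no left child.
        Visit cedar.
        At cedar: go right to kale.
          kale is a leaf — visit kale.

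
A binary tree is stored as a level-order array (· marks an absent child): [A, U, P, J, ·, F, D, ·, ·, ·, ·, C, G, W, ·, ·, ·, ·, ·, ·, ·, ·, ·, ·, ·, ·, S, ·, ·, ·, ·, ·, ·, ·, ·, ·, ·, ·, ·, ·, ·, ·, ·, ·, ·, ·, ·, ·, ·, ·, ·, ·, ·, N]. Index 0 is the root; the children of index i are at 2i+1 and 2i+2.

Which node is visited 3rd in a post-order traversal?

Post-order visits the left subtree, then the right subtree, then the node.
At A: go left to U.
  At U: go left to J.
    J is a leaf — visit J.
  At U: no right child.
  Visit U.
At A: go right to P.
  At P: go left to F.
    At F: go left to C.
      C is a leaf — visit C.
    At F: go right to G.
      At G: no left child.
      At G: go right to S.
        At S: go left to N.
          N is a leaf — visit N.
        At S: no right child.
        Visit S.
      Visit G.
    Visit F.
  At P: go right to D.
    At D: go left to W.
      W is a leaf — visit W.
    At D: no right child.
    Visit D.
  Visit P.
Visit A.
Full post-order sequence: J, U, C, N, S, G, F, W, D, P, A.

C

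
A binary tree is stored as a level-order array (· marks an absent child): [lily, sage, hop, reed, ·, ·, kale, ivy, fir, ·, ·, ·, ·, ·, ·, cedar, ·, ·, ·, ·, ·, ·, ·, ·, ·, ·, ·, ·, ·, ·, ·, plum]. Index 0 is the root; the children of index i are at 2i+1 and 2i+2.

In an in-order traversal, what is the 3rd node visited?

ivy

In-order visits the left subtree, then the node, then the right subtree.
At lily: go left to sage.
  At sage: go left to reed.
    At reed: go left to ivy.
      At ivy: go left to cedar.
        At cedar: go left to plum.
          plum is a leaf — visit plum.
        Visit cedar.
        At cedar: no right child.
      Visit ivy.
      At ivy: no right child.
    Visit reed.
    At reed: go right to fir.
      fir is a leaf — visit fir.
  Visit sage.
  At sage: no right child.
Visit lily.
At lily: go right to hop.
  At hop: no left child.
  Visit hop.
  At hop: go right to kale.
    kale is a leaf — visit kale.
Full in-order sequence: plum, cedar, ivy, reed, fir, sage, lily, hop, kale.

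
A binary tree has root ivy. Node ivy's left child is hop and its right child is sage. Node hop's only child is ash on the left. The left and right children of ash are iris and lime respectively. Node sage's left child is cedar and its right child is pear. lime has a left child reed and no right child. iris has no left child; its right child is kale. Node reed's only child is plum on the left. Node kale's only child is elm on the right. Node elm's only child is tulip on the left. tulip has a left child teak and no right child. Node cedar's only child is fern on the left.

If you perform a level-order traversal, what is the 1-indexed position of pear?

6

Level-order visits nodes level by level from the root, left to right within each level.
Level 0: ivy
Level 1: hop, sage
Level 2: ash, cedar, pear
Level 3: iris, lime, fern
Level 4: kale, reed
Level 5: elm, plum
Level 6: tulip
Level 7: teak
Full level-order sequence: ivy, hop, sage, ash, cedar, pear, iris, lime, fern, kale, reed, elm, plum, tulip, teak.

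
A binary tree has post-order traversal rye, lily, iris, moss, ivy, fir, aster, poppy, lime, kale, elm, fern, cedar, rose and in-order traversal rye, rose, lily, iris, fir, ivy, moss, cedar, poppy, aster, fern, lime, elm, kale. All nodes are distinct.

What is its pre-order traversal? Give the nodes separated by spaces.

rose rye cedar fir iris lily ivy moss fern poppy aster elm lime kale

The last element of post-order is the root; it splits in-order into left and right subtrees.
Root rose: left subtree has 1 node {rye}, right has 12 {lily, iris, fir, ivy, moss, cedar, poppy, aster, fern, lime, elm, kale}.
  Root cedar: left subtree has 5 nodes {lily, iris, fir, ivy, moss}, right has 6 {poppy, aster, fern, lime, elm, kale}.
    Root fir: left subtree has 2 nodes {lily, iris}, right has 2 {ivy, moss}.
      Root iris: left subtree has 1 node {lily}, right has 0 { }.
      Root ivy: left subtree has 0 nodes { }, right has 1 {moss}.
    Root fern: left subtree has 2 nodes {poppy, aster}, right has 3 {lime, elm, kale}.
      Root poppy: left subtree has 0 nodes { }, right has 1 {aster}.
      Root elm: left subtree has 1 node {lime}, right has 1 {kale}.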